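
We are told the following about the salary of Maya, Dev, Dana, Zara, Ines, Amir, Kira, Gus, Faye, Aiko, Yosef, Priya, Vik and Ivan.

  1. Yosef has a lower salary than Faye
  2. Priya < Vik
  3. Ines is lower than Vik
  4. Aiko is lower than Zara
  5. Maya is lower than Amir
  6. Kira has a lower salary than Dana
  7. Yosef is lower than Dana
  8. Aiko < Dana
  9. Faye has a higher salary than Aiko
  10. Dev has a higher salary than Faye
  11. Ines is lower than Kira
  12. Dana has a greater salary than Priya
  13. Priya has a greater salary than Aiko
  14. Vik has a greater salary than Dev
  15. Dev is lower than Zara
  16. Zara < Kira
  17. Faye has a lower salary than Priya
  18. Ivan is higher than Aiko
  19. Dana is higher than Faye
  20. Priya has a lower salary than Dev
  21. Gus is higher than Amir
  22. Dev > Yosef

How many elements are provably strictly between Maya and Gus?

Chaining upward from Maya reaches: Amir.
Chaining downward from Gus reaches: Amir.
Strictly between Maya and Gus are those in both lists: Amir — 1 element.

1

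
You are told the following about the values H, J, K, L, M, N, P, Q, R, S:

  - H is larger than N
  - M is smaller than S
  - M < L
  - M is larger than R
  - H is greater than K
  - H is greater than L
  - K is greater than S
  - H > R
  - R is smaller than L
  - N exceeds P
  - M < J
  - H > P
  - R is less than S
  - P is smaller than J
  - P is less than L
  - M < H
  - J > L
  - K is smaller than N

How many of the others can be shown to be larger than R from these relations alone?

7

From R the given relations immediately reach M, S, L, H.
From those, K, J — 6 in total.
From those, N — 7 in total.
No other element is forced above R by the given relations, so the count is 7.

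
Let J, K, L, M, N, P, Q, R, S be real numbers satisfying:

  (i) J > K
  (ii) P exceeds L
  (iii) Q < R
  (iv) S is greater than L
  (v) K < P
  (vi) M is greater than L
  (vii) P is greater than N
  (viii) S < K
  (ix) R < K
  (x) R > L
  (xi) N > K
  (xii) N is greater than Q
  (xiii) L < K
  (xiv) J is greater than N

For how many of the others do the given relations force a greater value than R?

4

From R the given relations immediately reach K.
From those, N, J, P — 4 in total.
No other element is forced above R by the given relations, so the count is 4.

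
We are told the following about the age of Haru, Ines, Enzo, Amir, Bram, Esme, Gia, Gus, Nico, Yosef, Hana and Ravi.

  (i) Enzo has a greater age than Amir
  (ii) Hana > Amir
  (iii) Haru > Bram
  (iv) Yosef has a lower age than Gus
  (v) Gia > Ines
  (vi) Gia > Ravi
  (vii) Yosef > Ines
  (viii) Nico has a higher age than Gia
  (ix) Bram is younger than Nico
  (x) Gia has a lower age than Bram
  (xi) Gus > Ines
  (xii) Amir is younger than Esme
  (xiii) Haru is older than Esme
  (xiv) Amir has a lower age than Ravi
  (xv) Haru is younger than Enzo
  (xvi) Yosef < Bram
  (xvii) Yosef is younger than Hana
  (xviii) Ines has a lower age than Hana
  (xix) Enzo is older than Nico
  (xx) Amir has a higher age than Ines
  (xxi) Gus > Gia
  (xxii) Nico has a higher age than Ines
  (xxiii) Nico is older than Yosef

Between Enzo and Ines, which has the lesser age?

Ines

Ines < Amir and Amir < Ravi give Ines < Ravi.
With Ravi < Gia: Ines < Amir < Ravi < Gia.
With Gia < Bram: Ines < Amir < Ravi < Gia < Bram.
Then Bram < Nico extends the chain to Nico.
Then Nico < Enzo extends the chain to Enzo.
So Ines < Enzo; Ines is the younger of the two.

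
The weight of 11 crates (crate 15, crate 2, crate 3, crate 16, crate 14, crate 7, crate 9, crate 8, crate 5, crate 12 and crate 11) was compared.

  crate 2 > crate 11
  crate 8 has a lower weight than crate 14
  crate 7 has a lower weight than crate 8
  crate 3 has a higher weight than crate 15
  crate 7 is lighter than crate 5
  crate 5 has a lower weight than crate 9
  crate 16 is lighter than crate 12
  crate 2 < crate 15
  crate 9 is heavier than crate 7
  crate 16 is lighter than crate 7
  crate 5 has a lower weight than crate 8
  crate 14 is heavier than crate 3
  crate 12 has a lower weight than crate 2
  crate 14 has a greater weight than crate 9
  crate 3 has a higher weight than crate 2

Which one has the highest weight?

crate 14

crate 16 is not greatest since crate 16 < crate 12; crate 12 is not greatest since crate 12 < crate 2; crate 7 is not greatest since crate 7 < crate 5; crate 5 is not greatest since crate 5 < crate 8; crate 11 is not greatest since crate 11 < crate 2; crate 2 is not greatest since crate 2 < crate 15; crate 9 is not greatest since crate 9 < crate 14; crate 15 is not greatest since crate 15 < crate 3; crate 8 is not greatest since crate 8 < crate 14; crate 3 is not greatest since crate 3 < crate 14.
Only crate 14 has nothing above it, so crate 14 is the highest weight.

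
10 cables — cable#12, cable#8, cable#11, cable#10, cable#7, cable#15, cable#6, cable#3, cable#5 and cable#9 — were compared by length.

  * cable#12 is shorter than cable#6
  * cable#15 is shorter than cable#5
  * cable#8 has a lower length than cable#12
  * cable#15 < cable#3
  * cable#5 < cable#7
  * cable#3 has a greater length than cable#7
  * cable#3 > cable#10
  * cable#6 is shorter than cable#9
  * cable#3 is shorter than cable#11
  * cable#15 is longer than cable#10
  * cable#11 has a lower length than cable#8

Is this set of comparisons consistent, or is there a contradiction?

The single ordering cable#10 < cable#15 < cable#5 < cable#7 < cable#3 < cable#11 < cable#8 < cable#12 < cable#6 < cable#9 satisfies every listed relation, so no contradiction arises.

consistent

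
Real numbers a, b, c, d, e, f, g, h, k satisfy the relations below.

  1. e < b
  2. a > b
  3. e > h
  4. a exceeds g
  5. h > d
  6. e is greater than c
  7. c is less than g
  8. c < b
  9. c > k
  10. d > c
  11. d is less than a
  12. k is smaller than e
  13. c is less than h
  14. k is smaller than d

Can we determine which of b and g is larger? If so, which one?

Following every chain through g: above g we get a; below g we get k, c.
b is not reached, and no chain runs the other way from b to g.
So the given relations leave the order of g and b undetermined.

undetermined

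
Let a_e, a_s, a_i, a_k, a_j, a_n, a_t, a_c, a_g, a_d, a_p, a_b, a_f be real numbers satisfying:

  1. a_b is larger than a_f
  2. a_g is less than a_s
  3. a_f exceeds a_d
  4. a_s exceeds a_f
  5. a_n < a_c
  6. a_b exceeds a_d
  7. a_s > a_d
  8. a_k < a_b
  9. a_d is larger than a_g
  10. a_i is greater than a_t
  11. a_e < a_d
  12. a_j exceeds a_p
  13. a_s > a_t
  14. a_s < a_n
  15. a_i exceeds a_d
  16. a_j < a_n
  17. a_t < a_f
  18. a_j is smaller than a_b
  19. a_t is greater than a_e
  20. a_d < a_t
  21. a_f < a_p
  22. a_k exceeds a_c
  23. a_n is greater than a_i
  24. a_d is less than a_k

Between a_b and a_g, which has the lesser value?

a_g < a_d and a_d < a_t give a_g < a_t.
Then a_t < a_f extends the chain to a_f.
Then a_f < a_p extends the chain to a_p.
With a_p < a_j: a_g < a_d < a_t < a_f < a_p < a_j.
With a_j < a_n: a_g < a_d < a_t < a_f < a_p < a_j < a_n.
Then a_n < a_c extends the chain to a_c.
Then a_c < a_k extends the chain to a_k.
Then a_k < a_b extends the chain to a_b.
So a_g < a_b; a_g is the smaller of the two.

a_g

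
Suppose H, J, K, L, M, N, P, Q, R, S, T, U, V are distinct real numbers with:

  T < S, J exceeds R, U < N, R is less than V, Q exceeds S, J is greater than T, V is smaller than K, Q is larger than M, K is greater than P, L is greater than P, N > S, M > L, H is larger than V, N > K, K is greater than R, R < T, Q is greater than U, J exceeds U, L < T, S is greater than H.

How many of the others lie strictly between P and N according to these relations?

Chaining upward from P reaches: L, T, S, K, M, Q, J.
Chaining downward from N reaches: L, R, V, H, T, S, K, U.
Strictly between P and N are those in both lists: L, T, S, K — 4 elements.

4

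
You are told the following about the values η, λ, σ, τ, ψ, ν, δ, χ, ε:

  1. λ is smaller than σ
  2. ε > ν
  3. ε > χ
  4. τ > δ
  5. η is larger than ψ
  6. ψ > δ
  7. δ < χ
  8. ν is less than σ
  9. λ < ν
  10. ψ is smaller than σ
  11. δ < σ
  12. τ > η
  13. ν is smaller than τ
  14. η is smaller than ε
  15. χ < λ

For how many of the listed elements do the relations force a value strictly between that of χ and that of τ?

Chaining upward from χ reaches: λ, ν, σ, ε.
Chaining downward from τ reaches: δ, λ, ψ, η, ν.
Strictly between χ and τ are those in both lists: λ, ν — 2 elements.

2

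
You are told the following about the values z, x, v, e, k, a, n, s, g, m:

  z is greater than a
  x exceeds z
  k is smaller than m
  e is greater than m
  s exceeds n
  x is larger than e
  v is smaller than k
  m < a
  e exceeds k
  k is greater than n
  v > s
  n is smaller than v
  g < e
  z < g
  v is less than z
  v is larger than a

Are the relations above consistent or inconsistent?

Chaining the given relations yields v < k < m < a, so v < a. But one relation states a < v. These cannot both hold.

inconsistent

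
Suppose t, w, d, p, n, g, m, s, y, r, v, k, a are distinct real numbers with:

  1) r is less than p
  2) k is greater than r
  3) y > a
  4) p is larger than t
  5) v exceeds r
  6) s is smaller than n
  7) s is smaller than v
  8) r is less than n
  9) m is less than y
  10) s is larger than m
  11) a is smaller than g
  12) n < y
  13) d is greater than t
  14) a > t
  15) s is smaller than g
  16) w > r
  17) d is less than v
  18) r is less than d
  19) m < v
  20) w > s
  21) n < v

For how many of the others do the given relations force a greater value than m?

6

The elements the relations force above m are s, w, g, n, y, v — no chain reaches any other.
That is 6.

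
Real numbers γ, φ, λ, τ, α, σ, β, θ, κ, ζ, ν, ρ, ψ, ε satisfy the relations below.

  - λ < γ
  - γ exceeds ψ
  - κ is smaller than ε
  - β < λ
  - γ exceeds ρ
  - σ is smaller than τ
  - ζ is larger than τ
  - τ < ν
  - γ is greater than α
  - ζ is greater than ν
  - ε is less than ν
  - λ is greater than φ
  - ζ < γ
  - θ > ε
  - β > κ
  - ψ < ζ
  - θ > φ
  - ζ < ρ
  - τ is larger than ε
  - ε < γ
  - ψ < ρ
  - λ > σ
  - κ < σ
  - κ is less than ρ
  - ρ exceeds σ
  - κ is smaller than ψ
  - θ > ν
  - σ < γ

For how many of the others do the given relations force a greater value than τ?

5

From τ the given relations immediately reach ν, ζ.
From those, θ, ρ, γ — 5 in total.
Nothing else is reachable above τ; 5 in all.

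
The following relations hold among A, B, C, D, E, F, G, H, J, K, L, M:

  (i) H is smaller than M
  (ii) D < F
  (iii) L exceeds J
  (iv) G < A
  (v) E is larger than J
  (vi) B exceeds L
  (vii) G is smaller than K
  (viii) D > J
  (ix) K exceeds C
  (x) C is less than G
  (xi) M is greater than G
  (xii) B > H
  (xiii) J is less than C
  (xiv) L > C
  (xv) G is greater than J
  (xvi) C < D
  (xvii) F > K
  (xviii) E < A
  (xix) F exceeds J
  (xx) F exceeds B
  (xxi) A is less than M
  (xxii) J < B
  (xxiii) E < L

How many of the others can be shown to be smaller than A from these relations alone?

4

The elements the relations force below A are J, E, C, G — no chain reaches any other.
That is 4.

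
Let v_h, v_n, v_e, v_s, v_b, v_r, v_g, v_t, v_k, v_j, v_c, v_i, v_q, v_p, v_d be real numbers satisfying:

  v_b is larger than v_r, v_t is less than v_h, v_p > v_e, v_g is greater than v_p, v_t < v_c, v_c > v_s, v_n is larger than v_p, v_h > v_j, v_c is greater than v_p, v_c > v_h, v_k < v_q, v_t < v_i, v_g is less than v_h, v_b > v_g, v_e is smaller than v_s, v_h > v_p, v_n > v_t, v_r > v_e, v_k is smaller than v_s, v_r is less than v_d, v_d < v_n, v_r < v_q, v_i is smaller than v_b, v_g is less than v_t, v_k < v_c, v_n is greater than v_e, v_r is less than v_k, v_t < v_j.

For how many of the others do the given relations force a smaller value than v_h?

5

Directly below v_h: v_p, v_g, v_t, v_j.
One step further: v_e (5 so far).
No other element is forced below v_h by the given relations, so the count is 5.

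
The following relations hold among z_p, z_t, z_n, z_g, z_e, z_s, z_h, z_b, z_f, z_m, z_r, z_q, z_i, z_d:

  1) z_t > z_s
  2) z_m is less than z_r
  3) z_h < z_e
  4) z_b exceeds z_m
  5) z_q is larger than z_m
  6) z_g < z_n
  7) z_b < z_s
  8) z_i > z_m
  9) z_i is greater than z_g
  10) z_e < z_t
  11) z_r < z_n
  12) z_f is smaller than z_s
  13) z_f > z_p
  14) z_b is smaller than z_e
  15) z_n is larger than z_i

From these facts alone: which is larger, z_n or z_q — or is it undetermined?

Following every chain through z_q: below z_q we get z_m.
z_n is not reached, and no chain runs the other way from z_n to z_q.
So the given relations leave the order of z_q and z_n undetermined.

undetermined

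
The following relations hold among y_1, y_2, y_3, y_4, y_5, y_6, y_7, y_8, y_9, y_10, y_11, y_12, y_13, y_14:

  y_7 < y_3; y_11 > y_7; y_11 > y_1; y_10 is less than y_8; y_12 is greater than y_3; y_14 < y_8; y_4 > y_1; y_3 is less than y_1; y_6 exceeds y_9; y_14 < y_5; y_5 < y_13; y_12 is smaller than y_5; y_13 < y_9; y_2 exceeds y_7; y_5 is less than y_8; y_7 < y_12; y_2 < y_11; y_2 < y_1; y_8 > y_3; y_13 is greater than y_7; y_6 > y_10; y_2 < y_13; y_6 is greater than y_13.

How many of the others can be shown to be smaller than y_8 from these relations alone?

Directly below y_8: y_14, y_3, y_10, y_5.
One step further: y_7, y_12 (6 so far).
No other element is forced below y_8 by the given relations, so the count is 6.

6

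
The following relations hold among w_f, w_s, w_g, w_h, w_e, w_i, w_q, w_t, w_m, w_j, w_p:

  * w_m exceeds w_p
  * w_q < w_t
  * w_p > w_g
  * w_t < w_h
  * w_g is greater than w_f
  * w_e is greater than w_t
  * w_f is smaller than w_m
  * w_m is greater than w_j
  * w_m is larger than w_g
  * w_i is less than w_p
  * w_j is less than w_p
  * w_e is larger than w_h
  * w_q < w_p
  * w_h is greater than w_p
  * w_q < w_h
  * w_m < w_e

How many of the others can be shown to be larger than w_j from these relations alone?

4

Directly above w_j: w_p, w_m.
One step further: w_h, w_e (4 so far).
No other element is forced above w_j by the given relations, so the count is 4.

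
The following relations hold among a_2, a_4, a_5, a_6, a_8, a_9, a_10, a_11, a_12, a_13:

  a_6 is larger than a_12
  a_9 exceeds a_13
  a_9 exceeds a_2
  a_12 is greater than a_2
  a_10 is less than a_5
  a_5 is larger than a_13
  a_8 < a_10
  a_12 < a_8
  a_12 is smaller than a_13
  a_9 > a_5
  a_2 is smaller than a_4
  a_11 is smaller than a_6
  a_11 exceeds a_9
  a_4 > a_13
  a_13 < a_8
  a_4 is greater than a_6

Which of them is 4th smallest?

The consecutive relations fix a unique order: a_2 < a_12 < a_13 < a_8 < a_10 < a_5 < a_9 < a_11 < a_6 < a_4.
Counting 4 from the smallest end gives a_8.

a_8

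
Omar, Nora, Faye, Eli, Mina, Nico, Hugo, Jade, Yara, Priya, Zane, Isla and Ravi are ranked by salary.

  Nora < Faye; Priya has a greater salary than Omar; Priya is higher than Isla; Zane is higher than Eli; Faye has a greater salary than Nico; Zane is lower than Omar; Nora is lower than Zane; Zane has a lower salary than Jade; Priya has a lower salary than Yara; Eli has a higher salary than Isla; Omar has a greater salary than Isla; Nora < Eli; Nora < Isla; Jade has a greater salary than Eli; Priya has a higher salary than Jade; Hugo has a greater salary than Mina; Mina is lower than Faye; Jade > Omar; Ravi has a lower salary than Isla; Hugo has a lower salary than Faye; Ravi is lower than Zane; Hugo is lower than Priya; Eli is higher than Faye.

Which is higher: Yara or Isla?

Yara

Following the relations from Isla: Isla < Eli < Zane < Omar < Jade < Priya < Yara.
So Isla < Yara; Yara is the higher of the two.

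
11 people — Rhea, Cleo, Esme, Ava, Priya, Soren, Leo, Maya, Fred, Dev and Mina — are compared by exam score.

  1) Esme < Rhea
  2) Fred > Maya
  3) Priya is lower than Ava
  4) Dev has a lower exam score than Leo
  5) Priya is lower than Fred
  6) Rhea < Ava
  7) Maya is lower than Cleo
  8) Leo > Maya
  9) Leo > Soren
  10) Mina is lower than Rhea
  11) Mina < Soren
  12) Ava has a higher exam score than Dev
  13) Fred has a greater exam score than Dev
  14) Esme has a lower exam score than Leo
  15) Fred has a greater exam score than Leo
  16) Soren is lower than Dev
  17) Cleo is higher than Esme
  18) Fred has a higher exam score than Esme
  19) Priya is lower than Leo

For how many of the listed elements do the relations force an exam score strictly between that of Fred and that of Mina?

3

The relations place Mina below Fred. An element lies strictly between them when it is forced above Mina and also forced below Fred.
Above Mina: {Soren, Dev, Leo, Rhea, Ava}. Below Fred: {Esme, Maya, Soren, Dev, Priya, Leo}.
Intersection: {Soren, Dev, Leo} — 3.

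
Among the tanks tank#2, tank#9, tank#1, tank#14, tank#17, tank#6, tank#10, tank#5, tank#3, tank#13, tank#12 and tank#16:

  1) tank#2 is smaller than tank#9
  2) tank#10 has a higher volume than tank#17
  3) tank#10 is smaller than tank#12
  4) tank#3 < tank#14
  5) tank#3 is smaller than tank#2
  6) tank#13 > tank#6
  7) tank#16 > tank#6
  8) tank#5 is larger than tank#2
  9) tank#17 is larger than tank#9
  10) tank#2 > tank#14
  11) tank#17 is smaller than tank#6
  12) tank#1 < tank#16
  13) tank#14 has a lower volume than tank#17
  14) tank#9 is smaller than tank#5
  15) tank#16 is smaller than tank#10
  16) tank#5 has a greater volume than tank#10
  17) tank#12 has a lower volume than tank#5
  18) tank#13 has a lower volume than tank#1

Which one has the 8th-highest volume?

The consecutive relations fix a unique order: tank#3 < tank#14 < tank#2 < tank#9 < tank#17 < tank#6 < tank#13 < tank#1 < tank#16 < tank#10 < tank#12 < tank#5.
The 8th largest is tank#17.

tank#17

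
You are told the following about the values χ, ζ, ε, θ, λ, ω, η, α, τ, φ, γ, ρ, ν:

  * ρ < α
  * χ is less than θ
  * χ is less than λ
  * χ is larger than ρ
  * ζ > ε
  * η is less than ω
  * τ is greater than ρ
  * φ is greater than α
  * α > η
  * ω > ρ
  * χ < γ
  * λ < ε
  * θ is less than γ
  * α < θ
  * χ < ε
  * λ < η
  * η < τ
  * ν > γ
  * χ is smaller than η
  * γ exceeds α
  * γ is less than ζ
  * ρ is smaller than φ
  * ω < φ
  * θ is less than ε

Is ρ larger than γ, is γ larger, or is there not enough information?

γ

ρ < χ and χ < λ give ρ < λ.
Then λ < η extends the chain to η.
Then η < α extends the chain to α.
With α < θ: ρ < χ < λ < η < α < θ.
With θ < γ: ρ < χ < λ < η < α < θ < γ.
So γ is larger.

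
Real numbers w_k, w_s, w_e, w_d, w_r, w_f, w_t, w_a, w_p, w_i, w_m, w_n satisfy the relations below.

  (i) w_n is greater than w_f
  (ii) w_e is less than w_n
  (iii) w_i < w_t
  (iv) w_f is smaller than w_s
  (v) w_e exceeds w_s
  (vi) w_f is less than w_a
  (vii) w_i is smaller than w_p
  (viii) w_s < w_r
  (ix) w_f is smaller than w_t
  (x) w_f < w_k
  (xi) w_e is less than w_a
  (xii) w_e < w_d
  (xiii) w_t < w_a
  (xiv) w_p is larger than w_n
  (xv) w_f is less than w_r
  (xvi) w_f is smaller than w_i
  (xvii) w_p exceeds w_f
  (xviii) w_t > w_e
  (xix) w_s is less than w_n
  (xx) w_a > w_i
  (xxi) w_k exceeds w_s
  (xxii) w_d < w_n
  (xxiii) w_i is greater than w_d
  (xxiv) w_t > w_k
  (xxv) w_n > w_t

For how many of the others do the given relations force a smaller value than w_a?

From w_a the given relations immediately reach w_f, w_e, w_i, w_t.
From those, w_s, w_k, w_d — 7 in total.
No other element is forced below w_a by the given relations, so the count is 7.

7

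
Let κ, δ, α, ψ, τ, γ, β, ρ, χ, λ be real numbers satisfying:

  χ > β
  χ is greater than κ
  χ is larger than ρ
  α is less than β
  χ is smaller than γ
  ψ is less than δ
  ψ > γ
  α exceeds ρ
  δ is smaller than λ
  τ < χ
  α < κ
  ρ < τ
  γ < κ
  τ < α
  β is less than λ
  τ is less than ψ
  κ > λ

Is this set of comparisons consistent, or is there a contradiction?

We have κ < χ stated directly, yet also χ < γ < ψ < δ < λ < κ by chaining the others — so χ < κ. Contradiction.

inconsistent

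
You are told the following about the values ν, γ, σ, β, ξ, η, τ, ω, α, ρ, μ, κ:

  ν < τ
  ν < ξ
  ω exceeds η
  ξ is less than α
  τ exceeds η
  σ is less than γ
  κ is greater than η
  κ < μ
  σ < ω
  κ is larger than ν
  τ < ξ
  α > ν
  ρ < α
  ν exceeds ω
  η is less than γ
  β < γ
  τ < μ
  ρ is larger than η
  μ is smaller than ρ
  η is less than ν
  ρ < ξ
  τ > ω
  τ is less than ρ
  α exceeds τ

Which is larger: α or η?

Link the given pairs in sequence: η < ω; ω < ν; ν < κ; κ < μ; μ < ρ; ρ < ξ; ξ < α.
Together: η < ω < ν < κ < μ < ρ < ξ < α.
So η < α; α is the larger of the two.

α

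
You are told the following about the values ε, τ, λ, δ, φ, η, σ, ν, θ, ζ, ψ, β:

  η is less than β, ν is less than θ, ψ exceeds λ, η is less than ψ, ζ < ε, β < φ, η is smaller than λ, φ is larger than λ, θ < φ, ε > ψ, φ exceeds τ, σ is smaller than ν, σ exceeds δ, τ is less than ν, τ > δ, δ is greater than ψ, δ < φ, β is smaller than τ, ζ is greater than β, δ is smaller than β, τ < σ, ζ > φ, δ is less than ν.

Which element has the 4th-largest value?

Piecing the relations together gives one ordering: η < λ < ψ < δ < β < τ < σ < ν < θ < φ < ζ < ε.
The 4th largest is θ.

θ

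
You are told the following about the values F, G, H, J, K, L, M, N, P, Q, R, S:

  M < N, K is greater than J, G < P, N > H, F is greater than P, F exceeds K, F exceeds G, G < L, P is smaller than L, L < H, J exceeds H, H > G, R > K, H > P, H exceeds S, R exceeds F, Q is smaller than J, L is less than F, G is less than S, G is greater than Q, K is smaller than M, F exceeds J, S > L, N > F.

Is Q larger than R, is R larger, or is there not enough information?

R

Q < G and G < P give Q < P.
Then P < L extends the chain to L.
Then L < S extends the chain to S.
Then S < H extends the chain to H.
Then H < J extends the chain to J.
Then J < K extends the chain to K.
With K < R: Q < G < P < L < S < H < J < K < R.
So R is larger.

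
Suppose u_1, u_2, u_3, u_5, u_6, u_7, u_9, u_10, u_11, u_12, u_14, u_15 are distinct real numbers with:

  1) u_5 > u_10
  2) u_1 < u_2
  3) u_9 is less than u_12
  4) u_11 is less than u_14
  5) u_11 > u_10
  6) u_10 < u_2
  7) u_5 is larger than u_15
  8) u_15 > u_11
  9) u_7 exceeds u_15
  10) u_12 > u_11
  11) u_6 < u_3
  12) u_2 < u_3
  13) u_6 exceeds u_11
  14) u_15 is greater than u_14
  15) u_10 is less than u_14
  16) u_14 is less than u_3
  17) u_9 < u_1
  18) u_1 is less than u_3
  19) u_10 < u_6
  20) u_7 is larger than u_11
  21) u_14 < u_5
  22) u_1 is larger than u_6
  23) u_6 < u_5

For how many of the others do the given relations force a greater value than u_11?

9

From u_11 the given relations immediately reach u_14, u_6, u_15, u_7, u_12.
From those, u_1, u_5, u_3 — 8 in total.
From those, u_2 — 9 in total.
No other element is forced above u_11 by the given relations, so the count is 9.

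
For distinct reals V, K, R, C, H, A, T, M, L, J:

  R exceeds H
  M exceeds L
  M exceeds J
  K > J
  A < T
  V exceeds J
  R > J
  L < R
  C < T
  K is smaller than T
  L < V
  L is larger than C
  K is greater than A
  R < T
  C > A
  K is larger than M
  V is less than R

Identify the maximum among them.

Chaining downward from T: directly below it, A, C, R, K; then J, L, V, H, M.
That covers every other element, and nothing is given above T, so T is the maximum.

T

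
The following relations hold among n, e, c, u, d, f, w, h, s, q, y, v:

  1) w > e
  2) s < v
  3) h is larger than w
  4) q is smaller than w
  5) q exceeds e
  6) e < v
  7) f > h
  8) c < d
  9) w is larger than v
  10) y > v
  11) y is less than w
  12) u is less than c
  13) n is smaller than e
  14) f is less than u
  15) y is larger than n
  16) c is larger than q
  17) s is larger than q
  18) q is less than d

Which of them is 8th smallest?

The consecutive relations fix a unique order: n < e < q < s < v < y < w < h < f < u < c < d.
The 8th smallest is h.

h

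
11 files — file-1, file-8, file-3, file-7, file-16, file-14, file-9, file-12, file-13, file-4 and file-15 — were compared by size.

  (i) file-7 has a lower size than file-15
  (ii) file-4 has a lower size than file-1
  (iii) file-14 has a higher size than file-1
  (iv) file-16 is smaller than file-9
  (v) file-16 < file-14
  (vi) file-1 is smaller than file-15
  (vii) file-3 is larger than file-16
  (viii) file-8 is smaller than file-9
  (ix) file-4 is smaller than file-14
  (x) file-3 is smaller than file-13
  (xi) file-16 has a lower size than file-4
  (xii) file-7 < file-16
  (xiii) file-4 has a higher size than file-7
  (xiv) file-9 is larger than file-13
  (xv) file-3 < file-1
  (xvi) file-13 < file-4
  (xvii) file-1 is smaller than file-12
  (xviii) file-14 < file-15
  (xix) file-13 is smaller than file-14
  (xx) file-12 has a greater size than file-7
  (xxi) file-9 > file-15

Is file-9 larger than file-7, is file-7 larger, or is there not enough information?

The relevant relations are file-7 < file-16; file-16 < file-3; file-3 < file-13; file-13 < file-4; file-4 < file-14; file-14 < file-15; file-15 < file-9.
Together: file-7 < file-16 < file-3 < file-13 < file-4 < file-14 < file-15 < file-9.
So file-9 is larger.

file-9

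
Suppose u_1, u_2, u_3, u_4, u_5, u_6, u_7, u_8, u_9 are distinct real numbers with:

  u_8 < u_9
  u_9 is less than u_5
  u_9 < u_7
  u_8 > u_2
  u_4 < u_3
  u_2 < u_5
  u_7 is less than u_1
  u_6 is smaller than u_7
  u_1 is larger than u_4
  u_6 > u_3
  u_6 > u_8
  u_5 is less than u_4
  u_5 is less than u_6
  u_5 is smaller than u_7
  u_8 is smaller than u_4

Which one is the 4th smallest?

Chaining the given pairs: u_2 < u_8 < u_9 < u_5 < u_4 < u_3 < u_6 < u_7 < u_1.
Counting 4 from the smallest end gives u_5.

u_5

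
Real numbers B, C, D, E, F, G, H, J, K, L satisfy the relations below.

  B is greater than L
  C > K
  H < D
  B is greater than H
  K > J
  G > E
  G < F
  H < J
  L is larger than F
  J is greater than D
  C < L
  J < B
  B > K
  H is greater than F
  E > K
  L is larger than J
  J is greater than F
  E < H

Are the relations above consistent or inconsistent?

inconsistent

We have K < E stated directly, yet also E < G < F < H < D < J < K by chaining the others — so E < K. Contradiction.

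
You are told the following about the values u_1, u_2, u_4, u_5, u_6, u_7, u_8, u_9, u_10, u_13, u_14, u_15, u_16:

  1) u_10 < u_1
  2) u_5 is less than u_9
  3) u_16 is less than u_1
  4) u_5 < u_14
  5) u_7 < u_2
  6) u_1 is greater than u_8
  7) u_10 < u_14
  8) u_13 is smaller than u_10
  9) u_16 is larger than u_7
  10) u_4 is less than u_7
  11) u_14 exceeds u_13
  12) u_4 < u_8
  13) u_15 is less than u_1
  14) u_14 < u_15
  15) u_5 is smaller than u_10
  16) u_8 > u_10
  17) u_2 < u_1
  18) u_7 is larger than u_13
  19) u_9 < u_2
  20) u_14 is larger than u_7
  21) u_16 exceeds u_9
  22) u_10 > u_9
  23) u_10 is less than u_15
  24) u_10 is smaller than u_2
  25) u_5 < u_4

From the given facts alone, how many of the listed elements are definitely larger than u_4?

From u_4 the given relations immediately reach u_7, u_8.
From those, u_14, u_16, u_2, u_1 — 6 in total.
From those, u_15 — 7 in total.
No other element is forced above u_4 by the given relations, so the count is 7.

7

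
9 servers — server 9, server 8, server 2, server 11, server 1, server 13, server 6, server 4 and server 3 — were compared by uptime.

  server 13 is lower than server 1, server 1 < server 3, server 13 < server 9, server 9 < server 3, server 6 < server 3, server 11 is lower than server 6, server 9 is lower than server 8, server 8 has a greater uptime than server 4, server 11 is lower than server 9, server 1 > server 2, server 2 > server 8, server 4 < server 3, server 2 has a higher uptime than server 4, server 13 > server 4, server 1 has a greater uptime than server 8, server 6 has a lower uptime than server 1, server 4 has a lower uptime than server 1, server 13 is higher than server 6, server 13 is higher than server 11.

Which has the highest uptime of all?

server 3

server 4 is not greatest since server 4 < server 8; server 11 is not greatest since server 11 < server 13; server 6 is not greatest since server 6 < server 3; server 13 is not greatest since server 13 < server 9; server 9 is not greatest since server 9 < server 8; server 8 is not greatest since server 8 < server 1; server 2 is not greatest since server 2 < server 1; server 1 is not greatest since server 1 < server 3.
Only server 3 has nothing above it, so server 3 is the highest uptime.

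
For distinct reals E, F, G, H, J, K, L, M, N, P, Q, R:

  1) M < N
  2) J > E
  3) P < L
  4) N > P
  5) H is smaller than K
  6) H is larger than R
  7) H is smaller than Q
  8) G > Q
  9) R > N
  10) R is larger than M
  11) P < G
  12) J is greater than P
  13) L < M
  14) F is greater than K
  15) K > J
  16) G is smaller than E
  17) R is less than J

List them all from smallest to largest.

Each adjacent pair is fixed by a given relation: P < L; L < M; M < N; N < R; R < H; H < Q; Q < G; G < E; E < J; J < K; K < F. Chaining them end to end gives the full order.

P < L < M < N < R < H < Q < G < E < J < K < F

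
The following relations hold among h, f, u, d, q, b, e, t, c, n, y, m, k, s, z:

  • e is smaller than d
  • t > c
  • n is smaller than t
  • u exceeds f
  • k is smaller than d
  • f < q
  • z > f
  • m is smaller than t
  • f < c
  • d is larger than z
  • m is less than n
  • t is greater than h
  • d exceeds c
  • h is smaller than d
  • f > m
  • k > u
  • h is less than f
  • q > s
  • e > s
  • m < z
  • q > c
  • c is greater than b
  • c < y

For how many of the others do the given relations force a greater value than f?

Directly above f: u, z, c, q.
One step further: k, t, y, d (8 so far).
No other element is forced above f by the given relations, so the count is 8.

8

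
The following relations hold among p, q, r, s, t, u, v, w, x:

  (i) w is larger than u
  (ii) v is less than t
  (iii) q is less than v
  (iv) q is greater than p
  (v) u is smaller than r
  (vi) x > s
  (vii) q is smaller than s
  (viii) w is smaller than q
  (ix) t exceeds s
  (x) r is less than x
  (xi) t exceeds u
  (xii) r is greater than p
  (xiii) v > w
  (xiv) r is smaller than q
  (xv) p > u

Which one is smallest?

u

Chaining upward from u: directly above it, w, p, r, t; then q, v, x; then s.
That covers every other element, and nothing is given below u, so u is the smallest.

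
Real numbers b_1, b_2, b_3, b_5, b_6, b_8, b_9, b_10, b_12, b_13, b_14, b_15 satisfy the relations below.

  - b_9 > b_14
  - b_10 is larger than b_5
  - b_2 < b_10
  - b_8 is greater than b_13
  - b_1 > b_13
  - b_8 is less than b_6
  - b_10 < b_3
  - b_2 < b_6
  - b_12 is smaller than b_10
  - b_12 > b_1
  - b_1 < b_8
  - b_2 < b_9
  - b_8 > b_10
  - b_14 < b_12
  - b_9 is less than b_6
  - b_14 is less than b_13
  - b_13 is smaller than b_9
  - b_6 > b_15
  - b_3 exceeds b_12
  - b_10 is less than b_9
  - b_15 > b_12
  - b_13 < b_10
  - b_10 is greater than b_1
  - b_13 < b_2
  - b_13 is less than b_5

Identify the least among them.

b_14

Chaining upward from b_14: directly above it, b_13, b_12, b_9; then b_1, b_5, b_2, b_10, b_15, b_8, b_6, b_3.
That covers every other element, and nothing is given below b_14, so b_14 is the least.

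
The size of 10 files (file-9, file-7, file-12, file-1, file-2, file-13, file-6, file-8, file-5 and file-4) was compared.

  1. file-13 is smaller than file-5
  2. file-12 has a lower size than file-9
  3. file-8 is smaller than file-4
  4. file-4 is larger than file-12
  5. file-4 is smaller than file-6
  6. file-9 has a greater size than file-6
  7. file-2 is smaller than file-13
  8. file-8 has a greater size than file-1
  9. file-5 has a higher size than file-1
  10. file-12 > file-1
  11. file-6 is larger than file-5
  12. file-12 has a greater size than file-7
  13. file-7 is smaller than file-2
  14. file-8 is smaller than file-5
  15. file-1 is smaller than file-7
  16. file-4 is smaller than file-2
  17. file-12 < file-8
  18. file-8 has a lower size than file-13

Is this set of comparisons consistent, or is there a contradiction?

consistent

The single ordering file-1 < file-7 < file-12 < file-8 < file-4 < file-2 < file-13 < file-5 < file-6 < file-9 satisfies every listed relation, so no contradiction arises.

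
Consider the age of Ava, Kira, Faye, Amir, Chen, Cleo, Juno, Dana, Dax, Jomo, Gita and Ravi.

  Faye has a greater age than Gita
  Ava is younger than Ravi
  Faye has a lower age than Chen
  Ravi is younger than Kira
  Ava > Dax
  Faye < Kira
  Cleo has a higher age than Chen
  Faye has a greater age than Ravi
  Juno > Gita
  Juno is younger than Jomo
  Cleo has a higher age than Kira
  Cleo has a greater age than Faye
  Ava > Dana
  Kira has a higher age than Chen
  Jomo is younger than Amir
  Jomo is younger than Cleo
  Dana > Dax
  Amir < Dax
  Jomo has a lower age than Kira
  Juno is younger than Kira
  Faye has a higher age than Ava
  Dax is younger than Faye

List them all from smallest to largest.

Gita < Juno < Jomo < Amir < Dax < Dana < Ava < Ravi < Faye < Chen < Kira < Cleo

The consecutive links are each given: Gita < Juno; Juno < Jomo; Jomo < Amir; Amir < Dax; Dax < Dana; Dana < Ava; Ava < Ravi; Ravi < Faye; Faye < Chen; Chen < Kira; Kira < Cleo.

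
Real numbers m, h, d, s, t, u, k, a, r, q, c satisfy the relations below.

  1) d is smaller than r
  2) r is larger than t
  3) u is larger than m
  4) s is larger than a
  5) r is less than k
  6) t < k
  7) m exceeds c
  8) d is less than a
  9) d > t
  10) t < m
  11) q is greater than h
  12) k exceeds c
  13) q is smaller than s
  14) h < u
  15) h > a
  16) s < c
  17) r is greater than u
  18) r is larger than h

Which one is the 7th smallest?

c

The consecutive relations fix a unique order: t < d < a < h < q < s < c < m < u < r < k.
Counting 7 from the smallest end gives c.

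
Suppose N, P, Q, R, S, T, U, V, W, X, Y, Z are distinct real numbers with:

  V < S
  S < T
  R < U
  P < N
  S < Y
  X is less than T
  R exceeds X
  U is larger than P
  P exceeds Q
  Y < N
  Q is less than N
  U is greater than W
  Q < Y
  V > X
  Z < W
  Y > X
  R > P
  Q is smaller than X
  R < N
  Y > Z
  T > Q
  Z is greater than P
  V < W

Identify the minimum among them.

Q

Chaining upward from Q: directly above it, X, P, T, Y, N; then Z, V, R, U; then S, W.
That covers every other element, and nothing is given below Q, so Q is the minimum.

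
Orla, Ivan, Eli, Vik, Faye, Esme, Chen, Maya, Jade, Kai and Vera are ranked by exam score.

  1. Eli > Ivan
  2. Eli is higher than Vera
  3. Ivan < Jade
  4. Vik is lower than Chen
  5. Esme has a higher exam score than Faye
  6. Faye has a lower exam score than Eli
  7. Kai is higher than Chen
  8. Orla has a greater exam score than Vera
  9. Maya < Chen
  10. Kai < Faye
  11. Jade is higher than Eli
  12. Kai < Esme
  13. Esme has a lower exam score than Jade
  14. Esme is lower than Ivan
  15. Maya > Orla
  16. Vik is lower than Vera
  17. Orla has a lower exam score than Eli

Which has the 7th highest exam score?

Piecing the relations together gives one ordering: Vik < Vera < Orla < Maya < Chen < Kai < Faye < Esme < Ivan < Eli < Jade.
The 7th largest is Chen.

Chen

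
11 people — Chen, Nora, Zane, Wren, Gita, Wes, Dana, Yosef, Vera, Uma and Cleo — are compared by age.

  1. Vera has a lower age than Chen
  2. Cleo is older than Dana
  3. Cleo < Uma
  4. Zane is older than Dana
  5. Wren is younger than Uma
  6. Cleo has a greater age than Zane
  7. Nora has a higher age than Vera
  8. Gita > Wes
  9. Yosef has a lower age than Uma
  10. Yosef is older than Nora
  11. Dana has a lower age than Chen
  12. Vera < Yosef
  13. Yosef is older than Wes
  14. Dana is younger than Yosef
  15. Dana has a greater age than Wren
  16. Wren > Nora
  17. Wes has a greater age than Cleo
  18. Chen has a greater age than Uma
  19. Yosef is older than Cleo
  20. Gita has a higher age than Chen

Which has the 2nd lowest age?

The consecutive relations fix a unique order: Vera < Nora < Wren < Dana < Zane < Cleo < Wes < Yosef < Uma < Chen < Gita.
The 2nd smallest is Nora.

Nora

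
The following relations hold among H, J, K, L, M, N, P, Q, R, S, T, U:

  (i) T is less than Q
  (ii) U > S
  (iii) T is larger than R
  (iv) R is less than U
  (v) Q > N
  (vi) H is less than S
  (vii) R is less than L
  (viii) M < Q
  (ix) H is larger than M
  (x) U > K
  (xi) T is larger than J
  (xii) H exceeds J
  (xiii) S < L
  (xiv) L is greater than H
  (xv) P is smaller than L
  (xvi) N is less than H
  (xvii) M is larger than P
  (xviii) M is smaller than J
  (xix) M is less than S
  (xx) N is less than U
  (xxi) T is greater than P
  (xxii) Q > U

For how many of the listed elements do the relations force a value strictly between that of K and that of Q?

The relations place K below Q. An element lies strictly between them when it is forced above K and also forced below Q.
Above K: {U}. Below Q: {N, P, R, M, J, H, S, T, U}.
Intersection: {U} — 1.

1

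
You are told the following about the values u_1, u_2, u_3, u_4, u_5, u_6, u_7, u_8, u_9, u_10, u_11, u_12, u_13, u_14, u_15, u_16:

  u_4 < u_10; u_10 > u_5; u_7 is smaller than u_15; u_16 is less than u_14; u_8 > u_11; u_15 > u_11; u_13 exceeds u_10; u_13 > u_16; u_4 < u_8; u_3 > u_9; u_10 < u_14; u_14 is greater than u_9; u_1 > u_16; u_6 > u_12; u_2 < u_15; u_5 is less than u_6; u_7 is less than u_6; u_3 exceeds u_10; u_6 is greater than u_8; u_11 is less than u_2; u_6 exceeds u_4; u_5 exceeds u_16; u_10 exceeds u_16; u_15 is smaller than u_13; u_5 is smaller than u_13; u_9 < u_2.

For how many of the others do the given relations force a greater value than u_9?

From u_9 the given relations immediately reach u_2, u_14, u_3.
From those, u_15 — 4 in total.
From those, u_13 — 5 in total.
No other element is forced above u_9 by the given relations, so the count is 5.

5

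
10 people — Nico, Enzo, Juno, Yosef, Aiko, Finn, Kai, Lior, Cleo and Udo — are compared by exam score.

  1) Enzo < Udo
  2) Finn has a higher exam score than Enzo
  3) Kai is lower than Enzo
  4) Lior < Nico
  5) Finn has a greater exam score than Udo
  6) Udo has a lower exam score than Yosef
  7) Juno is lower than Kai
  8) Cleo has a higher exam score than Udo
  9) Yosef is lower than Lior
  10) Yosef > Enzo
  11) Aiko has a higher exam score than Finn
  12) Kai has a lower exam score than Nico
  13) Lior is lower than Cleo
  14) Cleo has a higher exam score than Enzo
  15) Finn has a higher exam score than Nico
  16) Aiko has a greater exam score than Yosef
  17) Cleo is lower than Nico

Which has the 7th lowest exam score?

Cleo

Chaining the given pairs: Juno < Kai < Enzo < Udo < Yosef < Lior < Cleo < Nico < Finn < Aiko.
Counting 7 from the smallest end gives Cleo.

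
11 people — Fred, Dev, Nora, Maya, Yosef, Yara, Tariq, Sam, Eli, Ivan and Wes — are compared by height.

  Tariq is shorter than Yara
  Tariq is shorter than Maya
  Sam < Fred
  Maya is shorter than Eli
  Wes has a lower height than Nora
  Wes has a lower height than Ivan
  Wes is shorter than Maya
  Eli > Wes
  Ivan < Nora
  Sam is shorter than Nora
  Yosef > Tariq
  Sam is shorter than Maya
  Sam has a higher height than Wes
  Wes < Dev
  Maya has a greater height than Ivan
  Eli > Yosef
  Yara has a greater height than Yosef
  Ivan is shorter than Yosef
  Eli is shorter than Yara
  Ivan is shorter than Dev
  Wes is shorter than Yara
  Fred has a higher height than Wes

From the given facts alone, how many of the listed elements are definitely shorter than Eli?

The elements the relations force below Eli are Wes, Ivan, Tariq, Sam, Maya, Yosef — no chain reaches any other.
That is 6.

6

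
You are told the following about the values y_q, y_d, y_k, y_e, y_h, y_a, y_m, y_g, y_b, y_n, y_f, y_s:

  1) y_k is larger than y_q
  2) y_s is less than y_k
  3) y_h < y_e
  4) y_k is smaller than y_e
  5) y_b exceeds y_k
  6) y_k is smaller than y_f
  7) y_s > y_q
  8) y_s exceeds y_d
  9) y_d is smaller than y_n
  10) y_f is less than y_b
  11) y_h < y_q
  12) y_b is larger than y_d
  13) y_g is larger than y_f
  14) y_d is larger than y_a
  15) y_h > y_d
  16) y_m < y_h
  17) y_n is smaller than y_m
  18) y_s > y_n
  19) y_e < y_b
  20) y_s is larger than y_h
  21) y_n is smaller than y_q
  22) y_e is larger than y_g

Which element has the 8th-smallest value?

y_k

The consecutive relations fix a unique order: y_a < y_d < y_n < y_m < y_h < y_q < y_s < y_k < y_f < y_g < y_e < y_b.
Counting 8 from the smallest end gives y_k.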